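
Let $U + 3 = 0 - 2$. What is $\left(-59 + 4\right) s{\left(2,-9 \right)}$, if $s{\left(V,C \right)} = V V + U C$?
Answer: $-2695$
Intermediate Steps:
$U = -5$ ($U = -3 + \left(0 - 2\right) = -3 - 2 = -5$)
$s{\left(V,C \right)} = V^{2} - 5 C$ ($s{\left(V,C \right)} = V V - 5 C = V^{2} - 5 C$)
$\left(-59 + 4\right) s{\left(2,-9 \right)} = \left(-59 + 4\right) \left(2^{2} - -45\right) = - 55 \left(4 + 45\right) = \left(-55\right) 49 = -2695$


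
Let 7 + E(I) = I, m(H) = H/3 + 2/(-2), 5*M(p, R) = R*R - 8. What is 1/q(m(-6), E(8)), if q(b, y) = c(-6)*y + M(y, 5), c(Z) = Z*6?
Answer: -5/163 ≈ -0.030675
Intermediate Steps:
M(p, R) = -8/5 + R**2/5 (M(p, R) = (R*R - 8)/5 = (R**2 - 8)/5 = (-8 + R**2)/5 = -8/5 + R**2/5)
m(H) = -1 + H/3 (m(H) = H*(1/3) + 2*(-1/2) = H/3 - 1 = -1 + H/3)
c(Z) = 6*Z
E(I) = -7 + I
q(b, y) = 17/5 - 36*y (q(b, y) = (6*(-6))*y + (-8/5 + (1/5)*5**2) = -36*y + (-8/5 + (1/5)*25) = -36*y + (-8/5 + 5) = -36*y + 17/5 = 17/5 - 36*y)
1/q(m(-6), E(8)) = 1/(17/5 - 36*(-7 + 8)) = 1/(17/5 - 36*1) = 1/(17/5 - 36) = 1/(-163/5) = -5/163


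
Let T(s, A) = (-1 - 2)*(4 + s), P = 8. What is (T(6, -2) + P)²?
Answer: 484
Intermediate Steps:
T(s, A) = -12 - 3*s (T(s, A) = -3*(4 + s) = -12 - 3*s)
(T(6, -2) + P)² = ((-12 - 3*6) + 8)² = ((-12 - 18) + 8)² = (-30 + 8)² = (-22)² = 484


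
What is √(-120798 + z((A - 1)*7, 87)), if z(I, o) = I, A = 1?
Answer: 3*I*√13422 ≈ 347.56*I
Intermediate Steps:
√(-120798 + z((A - 1)*7, 87)) = √(-120798 + (1 - 1)*7) = √(-120798 + 0*7) = √(-120798 + 0) = √(-120798) = 3*I*√13422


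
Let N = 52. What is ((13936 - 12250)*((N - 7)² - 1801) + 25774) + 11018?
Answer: 414456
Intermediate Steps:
((13936 - 12250)*((N - 7)² - 1801) + 25774) + 11018 = ((13936 - 12250)*((52 - 7)² - 1801) + 25774) + 11018 = (1686*(45² - 1801) + 25774) + 11018 = (1686*(2025 - 1801) + 25774) + 11018 = (1686*224 + 25774) + 11018 = (377664 + 25774) + 11018 = 403438 + 11018 = 414456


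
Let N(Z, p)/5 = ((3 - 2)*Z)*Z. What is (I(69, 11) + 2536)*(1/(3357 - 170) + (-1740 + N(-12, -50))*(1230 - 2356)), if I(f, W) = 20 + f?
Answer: 9608374757625/3187 ≈ 3.0149e+9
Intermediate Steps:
N(Z, p) = 5*Z² (N(Z, p) = 5*(((3 - 2)*Z)*Z) = 5*((1*Z)*Z) = 5*(Z*Z) = 5*Z²)
(I(69, 11) + 2536)*(1/(3357 - 170) + (-1740 + N(-12, -50))*(1230 - 2356)) = ((20 + 69) + 2536)*(1/(3357 - 170) + (-1740 + 5*(-12)²)*(1230 - 2356)) = (89 + 2536)*(1/3187 + (-1740 + 5*144)*(-1126)) = 2625*(1/3187 + (-1740 + 720)*(-1126)) = 2625*(1/3187 - 1020*(-1126)) = 2625*(1/3187 + 1148520) = 2625*(3660333241/3187) = 9608374757625/3187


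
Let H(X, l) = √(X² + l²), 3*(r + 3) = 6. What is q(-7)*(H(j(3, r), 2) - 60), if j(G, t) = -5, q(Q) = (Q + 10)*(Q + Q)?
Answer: 2520 - 42*√29 ≈ 2293.8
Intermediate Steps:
r = -1 (r = -3 + (⅓)*6 = -3 + 2 = -1)
q(Q) = 2*Q*(10 + Q) (q(Q) = (10 + Q)*(2*Q) = 2*Q*(10 + Q))
q(-7)*(H(j(3, r), 2) - 60) = (2*(-7)*(10 - 7))*(√((-5)² + 2²) - 60) = (2*(-7)*3)*(√(25 + 4) - 60) = -42*(√29 - 60) = -42*(-60 + √29) = 2520 - 42*√29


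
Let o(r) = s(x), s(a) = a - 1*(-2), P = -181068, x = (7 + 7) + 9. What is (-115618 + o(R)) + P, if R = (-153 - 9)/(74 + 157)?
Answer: -296661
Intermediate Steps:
R = -54/77 (R = -162/231 = -162*1/231 = -54/77 ≈ -0.70130)
x = 23 (x = 14 + 9 = 23)
s(a) = 2 + a (s(a) = a + 2 = 2 + a)
o(r) = 25 (o(r) = 2 + 23 = 25)
(-115618 + o(R)) + P = (-115618 + 25) - 181068 = -115593 - 181068 = -296661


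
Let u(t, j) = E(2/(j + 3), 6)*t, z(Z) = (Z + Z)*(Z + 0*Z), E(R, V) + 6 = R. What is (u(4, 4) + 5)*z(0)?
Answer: 0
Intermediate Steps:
E(R, V) = -6 + R
z(Z) = 2*Z**2 (z(Z) = (2*Z)*(Z + 0) = (2*Z)*Z = 2*Z**2)
u(t, j) = t*(-6 + 2/(3 + j)) (u(t, j) = (-6 + 2/(j + 3))*t = (-6 + 2/(3 + j))*t = t*(-6 + 2/(3 + j)))
(u(4, 4) + 5)*z(0) = (-2*4*(8 + 3*4)/(3 + 4) + 5)*(2*0**2) = (-2*4*(8 + 12)/7 + 5)*(2*0) = (-2*4*1/7*20 + 5)*0 = (-160/7 + 5)*0 = -125/7*0 = 0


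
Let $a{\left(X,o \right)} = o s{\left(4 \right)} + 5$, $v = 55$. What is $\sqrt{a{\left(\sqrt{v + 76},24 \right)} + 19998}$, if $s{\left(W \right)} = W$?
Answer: $\sqrt{20099} \approx 141.77$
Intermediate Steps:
$a{\left(X,o \right)} = 5 + 4 o$ ($a{\left(X,o \right)} = o 4 + 5 = 4 o + 5 = 5 + 4 o$)
$\sqrt{a{\left(\sqrt{v + 76},24 \right)} + 19998} = \sqrt{\left(5 + 4 \cdot 24\right) + 19998} = \sqrt{\left(5 + 96\right) + 19998} = \sqrt{101 + 19998} = \sqrt{20099}$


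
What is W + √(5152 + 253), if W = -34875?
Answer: -34875 + √5405 ≈ -34802.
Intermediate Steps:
W + √(5152 + 253) = -34875 + √(5152 + 253) = -34875 + √5405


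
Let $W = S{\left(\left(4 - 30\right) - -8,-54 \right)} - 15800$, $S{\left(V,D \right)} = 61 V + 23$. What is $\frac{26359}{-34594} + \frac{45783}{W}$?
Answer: $- \frac{225402803}{64863750} \approx -3.475$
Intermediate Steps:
$S{\left(V,D \right)} = 23 + 61 V$
$W = -16875$ ($W = \left(23 + 61 \left(\left(4 - 30\right) - -8\right)\right) - 15800 = \left(23 + 61 \left(\left(4 - 30\right) + 8\right)\right) - 15800 = \left(23 + 61 \left(-26 + 8\right)\right) - 15800 = \left(23 + 61 \left(-18\right)\right) - 15800 = \left(23 - 1098\right) - 15800 = -1075 - 15800 = -16875$)
$\frac{26359}{-34594} + \frac{45783}{W} = \frac{26359}{-34594} + \frac{45783}{-16875} = 26359 \left(- \frac{1}{34594}\right) + 45783 \left(- \frac{1}{16875}\right) = - \frac{26359}{34594} - \frac{5087}{1875} = - \frac{225402803}{64863750}$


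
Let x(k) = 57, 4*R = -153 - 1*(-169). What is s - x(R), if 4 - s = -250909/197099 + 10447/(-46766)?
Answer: -474736083655/9217531834 ≈ -51.504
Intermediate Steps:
R = 4 (R = (-153 - 1*(-169))/4 = (-153 + 169)/4 = (¼)*16 = 4)
s = 50663230883/9217531834 (s = 4 - (-250909/197099 + 10447/(-46766)) = 4 - (-250909*1/197099 + 10447*(-1/46766)) = 4 - (-250909/197099 - 10447/46766) = 4 - 1*(-13793103547/9217531834) = 4 + 13793103547/9217531834 = 50663230883/9217531834 ≈ 5.4964)
s - x(R) = 50663230883/9217531834 - 1*57 = 50663230883/9217531834 - 57 = -474736083655/9217531834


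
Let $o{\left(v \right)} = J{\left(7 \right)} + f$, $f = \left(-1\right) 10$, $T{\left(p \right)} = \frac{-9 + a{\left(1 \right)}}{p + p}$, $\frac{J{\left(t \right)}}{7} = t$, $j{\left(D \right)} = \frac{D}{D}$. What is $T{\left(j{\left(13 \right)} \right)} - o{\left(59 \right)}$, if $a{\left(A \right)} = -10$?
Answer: $- \frac{97}{2} \approx -48.5$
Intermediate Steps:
$j{\left(D \right)} = 1$
$J{\left(t \right)} = 7 t$
$T{\left(p \right)} = - \frac{19}{2 p}$ ($T{\left(p \right)} = \frac{-9 - 10}{p + p} = - \frac{19}{2 p}$)
$f = -10$
$o{\left(v \right)} = 39$ ($o{\left(v \right)} = 7 \cdot 7 - 10 = 49 - 10 = 39$)
$T{\left(j{\left(13 \right)} \right)} - o{\left(59 \right)} = - \frac{19}{2 \cdot 1} - 39 = \left(- \frac{19}{2}\right) 1 - 39 = - \frac{19}{2} - 39 = - \frac{97}{2}$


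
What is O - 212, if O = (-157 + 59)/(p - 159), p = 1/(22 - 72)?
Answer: -1680712/7951 ≈ -211.38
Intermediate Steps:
p = -1/50 (p = 1/(-50) = -1/50 ≈ -0.020000)
O = 4900/7951 (O = (-157 + 59)/(-1/50 - 159) = -98/(-7951/50) = -98*(-50/7951) = 4900/7951 ≈ 0.61627)
O - 212 = 4900/7951 - 212 = -1680712/7951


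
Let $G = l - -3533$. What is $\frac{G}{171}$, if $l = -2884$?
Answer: $\frac{649}{171} \approx 3.7953$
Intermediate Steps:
$G = 649$ ($G = -2884 - -3533 = -2884 + 3533 = 649$)
$\frac{G}{171} = \frac{649}{171}$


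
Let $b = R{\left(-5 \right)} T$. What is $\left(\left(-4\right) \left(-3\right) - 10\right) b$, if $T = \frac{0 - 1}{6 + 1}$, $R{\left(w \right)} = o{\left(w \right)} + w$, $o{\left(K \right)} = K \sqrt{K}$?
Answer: $\frac{10}{7} + \frac{10 i \sqrt{5}}{7} \approx 1.4286 + 3.1944 i$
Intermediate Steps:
$o{\left(K \right)} = K^{\frac{3}{2}}$
$R{\left(w \right)} = w + w^{\frac{3}{2}}$ ($R{\left(w \right)} = w^{\frac{3}{2}} + w = w + w^{\frac{3}{2}}$)
$T = - \frac{1}{7} \approx -0.14286$
$b = \frac{5}{7} + \frac{5 i \sqrt{5}}{7}$ ($b = \left(-5 + \left(-5\right)^{\frac{3}{2}}\right) \left(- \frac{1}{7}\right) = \left(-5 - 5 i \sqrt{5}\right) \left(- \frac{1}{7}\right) = \frac{5}{7} + \frac{5 i \sqrt{5}}{7} \approx 0.71429 + 1.5972 i$)
$\left(\left(-4\right) \left(-3\right) - 10\right) b = \left(\left(-4\right) \left(-3\right) - 10\right) \left(\frac{5}{7} + \frac{5 i \sqrt{5}}{7}\right) = \left(12 - 10\right) \left(\frac{5}{7} + \frac{5 i \sqrt{5}}{7}\right) = 2 \left(\frac{5}{7} + \frac{5 i \sqrt{5}}{7}\right) = \frac{10}{7} + \frac{10 i \sqrt{5}}{7}$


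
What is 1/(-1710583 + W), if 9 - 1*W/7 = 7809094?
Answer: -1/56374178 ≈ -1.7739e-8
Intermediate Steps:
W = -54663595 (W = 63 - 7*7809094 = 63 - 54663658 = -54663595)
1/(-1710583 + W) = 1/(-1710583 - 54663595) = 1/(-56374178) = -1/56374178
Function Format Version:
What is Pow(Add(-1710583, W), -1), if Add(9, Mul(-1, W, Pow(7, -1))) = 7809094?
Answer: Rational(-1, 56374178) ≈ -1.7739e-8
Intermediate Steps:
W = -54663595 (W = Add(63, Mul(-7, 7809094)) = Add(63, -54663658) = -54663595)
Pow(Add(-1710583, W), -1) = Pow(Add(-1710583, -54663595), -1) = Pow(-56374178, -1) = Rational(-1, 56374178)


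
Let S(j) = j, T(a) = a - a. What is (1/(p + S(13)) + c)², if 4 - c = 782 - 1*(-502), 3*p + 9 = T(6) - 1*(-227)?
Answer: 108212707849/66049 ≈ 1.6384e+6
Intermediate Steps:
T(a) = 0
p = 218/3 (p = -3 + (0 - 1*(-227))/3 = -3 + (0 + 227)/3 = -3 + (⅓)*227 = -3 + 227/3 = 218/3 ≈ 72.667)
c = -1280 (c = 4 - (782 - 1*(-502)) = 4 - (782 + 502) = 4 - 1*1284 = 4 - 1284 = -1280)
(1/(p + S(13)) + c)² = (1/(218/3 + 13) - 1280)² = (1/(257/3) - 1280)² = (3/257 - 1280)² = (-328957/257)² = 108212707849/66049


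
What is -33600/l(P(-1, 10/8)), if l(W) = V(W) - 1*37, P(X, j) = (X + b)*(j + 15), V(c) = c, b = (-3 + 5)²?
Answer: -134400/47 ≈ -2859.6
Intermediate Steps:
b = 4 (b = 2² = 4)
P(X, j) = (4 + X)*(15 + j) (P(X, j) = (X + 4)*(j + 15) = (4 + X)*(15 + j))
l(W) = -37 + W (l(W) = W - 1*37 = W - 37 = -37 + W)
-33600/l(P(-1, 10/8)) = -33600/(-37 + (60 + 4*(10/8) + 15*(-1) - 10/8)) = -33600/(-37 + (60 + 4*(10*(⅛)) - 15 - 10/8)) = -33600/(-37 + (60 + 4*(5/4) - 15 - 1*5/4)) = -33600/(-37 + (60 + 5 - 15 - 5/4)) = -33600/(-37 + 195/4) = -33600/47/4 = -33600*4/47 = -134400/47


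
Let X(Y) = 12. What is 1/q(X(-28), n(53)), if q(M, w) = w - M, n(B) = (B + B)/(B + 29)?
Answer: -41/439 ≈ -0.093394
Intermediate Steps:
n(B) = 2*B/(29 + B) (n(B) = (2*B)/(29 + B) = 2*B/(29 + B))
1/q(X(-28), n(53)) = 1/(2*53/(29 + 53) - 1*12) = 1/(2*53/82 - 12) = 1/(2*53*(1/82) - 12) = 1/(53/41 - 12) = 1/(-439/41) = -41/439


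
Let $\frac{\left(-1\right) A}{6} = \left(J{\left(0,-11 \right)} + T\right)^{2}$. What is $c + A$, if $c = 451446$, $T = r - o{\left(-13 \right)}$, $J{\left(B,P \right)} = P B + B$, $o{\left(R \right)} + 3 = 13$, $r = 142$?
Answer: $346902$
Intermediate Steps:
$o{\left(R \right)} = 10$ ($o{\left(R \right)} = -3 + 13 = 10$)
$J{\left(B,P \right)} = B + B P$ ($J{\left(B,P \right)} = B P + B = B + B P$)
$T = 132$ ($T = 142 - 10 = 132$)
$A = -104544$ ($A = - 6 \left(0 \left(1 - 11\right) + 132\right)^{2} = - 6 \left(0 \left(-10\right) + 132\right)^{2} = - 6 \left(0 + 132\right)^{2} = - 6 \cdot 132^{2} = \left(-6\right) 17424 = -104544$)
$c + A = 451446 - 104544 = 346902$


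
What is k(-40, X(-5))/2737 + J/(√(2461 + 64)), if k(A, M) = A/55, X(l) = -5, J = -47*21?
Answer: -8/30107 - 987*√101/505 ≈ -19.642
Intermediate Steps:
J = -987
k(A, M) = A/55 (k(A, M) = A*(1/55) = A/55)
k(-40, X(-5))/2737 + J/(√(2461 + 64)) = ((1/55)*(-40))/2737 - 987/√(2461 + 64) = -8/11*1/2737 - 987*√101/505 = -8/30107 - 987*√101/505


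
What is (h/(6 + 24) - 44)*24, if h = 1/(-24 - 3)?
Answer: -142564/135 ≈ -1056.0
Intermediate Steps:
h = -1/27 (h = 1/(-27) = -1/27 ≈ -0.037037)
(h/(6 + 24) - 44)*24 = (-1/(27*(6 + 24)) - 44)*24 = (-1/27/30 - 44)*24 = (-1/27*1/30 - 44)*24 = (-1/810 - 44)*24 = -35641/810*24 = -142564/135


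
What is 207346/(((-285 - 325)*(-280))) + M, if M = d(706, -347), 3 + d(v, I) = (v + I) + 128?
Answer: 41437273/85400 ≈ 485.21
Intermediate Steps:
d(v, I) = 125 + I + v (d(v, I) = -3 + ((v + I) + 128) = -3 + ((I + v) + 128) = -3 + (128 + I + v) = 125 + I + v)
M = 484 (M = 125 - 347 + 706 = 484)
207346/(((-285 - 325)*(-280))) + M = 207346/(((-285 - 325)*(-280))) + 484 = 207346/((-610*(-280))) + 484 = 207346/170800 + 484 = 207346*(1/170800) + 484 = 103673/85400 + 484 = 41437273/85400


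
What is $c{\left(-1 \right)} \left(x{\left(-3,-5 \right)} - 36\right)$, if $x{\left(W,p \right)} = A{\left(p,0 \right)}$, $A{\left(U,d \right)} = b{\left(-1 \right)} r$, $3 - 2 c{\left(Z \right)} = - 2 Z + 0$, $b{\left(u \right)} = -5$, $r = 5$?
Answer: $- \frac{61}{2} \approx -30.5$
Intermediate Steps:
$c{\left(Z \right)} = \frac{3}{2} + Z$ ($c{\left(Z \right)} = \frac{3}{2} - \frac{- 2 Z + 0}{2} = \frac{3}{2} - \frac{\left(-2\right) Z}{2} = \frac{3}{2} + Z$)
$A{\left(U,d \right)} = -25$ ($A{\left(U,d \right)} = \left(-5\right) 5 = -25$)
$x{\left(W,p \right)} = -25$
$c{\left(-1 \right)} \left(x{\left(-3,-5 \right)} - 36\right) = \left(\frac{3}{2} - 1\right) \left(-25 - 36\right) = \frac{1}{2} \left(-61\right) = - \frac{61}{2}$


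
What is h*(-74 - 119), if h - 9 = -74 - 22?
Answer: 16791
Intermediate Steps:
h = -87 (h = 9 + (-74 - 22) = 9 - 96 = -87)
h*(-74 - 119) = -87*(-74 - 119) = -87*(-193) = 16791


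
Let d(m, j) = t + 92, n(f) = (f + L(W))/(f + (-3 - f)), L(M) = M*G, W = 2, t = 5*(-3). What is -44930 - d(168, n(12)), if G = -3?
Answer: -45007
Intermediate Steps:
t = -15
L(M) = -3*M (L(M) = M*(-3) = -3*M)
n(f) = 2 - f/3 (n(f) = (f - 3*2)/(f + (-3 - f)) = (f - 6)/(-3) = (-6 + f)*(-⅓) = 2 - f/3)
d(m, j) = 77 (d(m, j) = -15 + 92 = 77)
-44930 - d(168, n(12)) = -44930 - 1*77 = -44930 - 77 = -45007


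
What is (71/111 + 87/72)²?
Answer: 299209/87616 ≈ 3.4150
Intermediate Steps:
(71/111 + 87/72)² = (71*(1/111) + 87*(1/72))² = (71/111 + 29/24)² = (547/296)² = 299209/87616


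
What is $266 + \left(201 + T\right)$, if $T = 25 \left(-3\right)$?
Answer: $392$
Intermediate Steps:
$T = -75$
$266 + \left(201 + T\right) = 266 + \left(201 - 75\right) = 266 + 126 = 392$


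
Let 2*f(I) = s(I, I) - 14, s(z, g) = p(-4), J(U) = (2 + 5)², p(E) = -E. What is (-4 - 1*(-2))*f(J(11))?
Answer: 10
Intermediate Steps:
J(U) = 49 (J(U) = 7² = 49)
s(z, g) = 4 (s(z, g) = -1*(-4) = 4)
f(I) = -5 (f(I) = (4 - 14)/2 = (½)*(-10) = -5)
(-4 - 1*(-2))*f(J(11)) = (-4 - 1*(-2))*(-5) = (-4 + 2)*(-5) = -2*(-5) = 10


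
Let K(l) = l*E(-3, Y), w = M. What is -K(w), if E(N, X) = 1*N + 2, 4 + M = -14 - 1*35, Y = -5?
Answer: -53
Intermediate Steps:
M = -53 (M = -4 + (-14 - 1*35) = -4 + (-14 - 35) = -4 - 49 = -53)
E(N, X) = 2 + N (E(N, X) = N + 2 = 2 + N)
w = -53
K(l) = -l (K(l) = l*(2 - 3) = l*(-1) = -l)
-K(w) = -(-1)*(-53) = -1*53 = -53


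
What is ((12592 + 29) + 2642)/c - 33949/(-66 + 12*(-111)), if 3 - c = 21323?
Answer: 351227503/14902680 ≈ 23.568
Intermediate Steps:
c = -21320 (c = 3 - 1*21323 = 3 - 21323 = -21320)
((12592 + 29) + 2642)/c - 33949/(-66 + 12*(-111)) = ((12592 + 29) + 2642)/(-21320) - 33949/(-66 + 12*(-111)) = (12621 + 2642)*(-1/21320) - 33949/(-66 - 1332) = 15263*(-1/21320) - 33949/(-1398) = -15263/21320 - 33949*(-1/1398) = -15263/21320 + 33949/1398 = 351227503/14902680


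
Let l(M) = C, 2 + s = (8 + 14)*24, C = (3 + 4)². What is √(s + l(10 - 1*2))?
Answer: 5*√23 ≈ 23.979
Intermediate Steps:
C = 49 (C = 7² = 49)
s = 526 (s = -2 + (8 + 14)*24 = -2 + 22*24 = -2 + 528 = 526)
l(M) = 49
√(s + l(10 - 1*2)) = √(526 + 49) = √575 = 5*√23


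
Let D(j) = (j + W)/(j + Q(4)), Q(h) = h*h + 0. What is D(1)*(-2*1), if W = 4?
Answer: -10/17 ≈ -0.58823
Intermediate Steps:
Q(h) = h**2 (Q(h) = h**2 + 0 = h**2)
D(j) = (4 + j)/(16 + j) (D(j) = (j + 4)/(j + 4**2) = (4 + j)/(j + 16) = (4 + j)/(16 + j))
D(1)*(-2*1) = ((4 + 1)/(16 + 1))*(-2*1) = (5/17)*(-2) = -10/17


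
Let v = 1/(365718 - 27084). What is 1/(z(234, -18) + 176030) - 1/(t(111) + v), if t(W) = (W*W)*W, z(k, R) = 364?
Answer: 403393350259/81692710449965670 ≈ 4.9379e-6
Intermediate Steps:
v = 1/338634 ≈ 2.9530e-6
t(W) = W**3 (t(W) = W**2*W = W**3)
1/(z(234, -18) + 176030) - 1/(t(111) + v) = 1/(364 + 176030) - 1/(111**3 + 1/338634) = 1/176394 - 1/(1367631 + 1/338634) = 1/176394 - 1/463126356055/338634 = 1/176394 - 1*338634/463126356055 = 1/176394 - 338634/463126356055 = 403393350259/81692710449965670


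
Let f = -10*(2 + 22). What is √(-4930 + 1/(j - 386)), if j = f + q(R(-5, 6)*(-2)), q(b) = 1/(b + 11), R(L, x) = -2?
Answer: I*√434596013365/9389 ≈ 70.214*I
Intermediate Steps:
f = -240 (f = -10*24 = -240)
q(b) = 1/(11 + b)
j = -3599/15 (j = -240 + 1/(11 - 2*(-2)) = -240 + 1/(11 + 4) = -240 + 1/15 = -3599/15 ≈ -239.93)
√(-4930 + 1/(j - 386)) = √(-4930 + 1/(-3599/15 - 386)) = √(-4930 + 1/(-9389/15)) = √(-4930 - 15/9389) = √(-46287785/9389) = I*√434596013365/9389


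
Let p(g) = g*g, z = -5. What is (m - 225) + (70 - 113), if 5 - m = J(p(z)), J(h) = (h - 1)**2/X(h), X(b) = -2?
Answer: 25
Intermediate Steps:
p(g) = g**2
J(h) = -(-1 + h)**2/2 (J(h) = (h - 1)**2/(-2) = (-1 + h)**2*(-1/2) = -(-1 + h)**2/2)
m = 293 (m = 5 - (-1)*(-1 + (-5)**2)**2/2 = 5 - (-1)*(-1 + 25)**2/2 = 5 - (-1)*24**2/2 = 5 - (-1)*576/2 = 5 - 1*(-288) = 5 + 288 = 293)
(m - 225) + (70 - 113) = (293 - 225) + (70 - 113) = 68 - 43 = 25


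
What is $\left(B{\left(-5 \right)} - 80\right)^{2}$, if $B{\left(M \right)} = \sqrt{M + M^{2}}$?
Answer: $6420 - 320 \sqrt{5} \approx 5704.5$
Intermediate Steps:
$\left(B{\left(-5 \right)} - 80\right)^{2} = \left(\sqrt{- 5 \left(1 - 5\right)} - 80\right)^{2} = \left(\sqrt{\left(-5\right) \left(-4\right)} - 80\right)^{2} = \left(\sqrt{20} - 80\right)^{2} = \left(2 \sqrt{5} - 80\right)^{2} = \left(-80 + 2 \sqrt{5}\right)^{2}$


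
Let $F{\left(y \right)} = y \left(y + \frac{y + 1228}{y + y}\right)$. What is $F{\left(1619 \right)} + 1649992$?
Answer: $\frac{8545153}{2} \approx 4.2726 \cdot 10^{6}$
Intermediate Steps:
$F{\left(y \right)} = y \left(y + \frac{1228 + y}{2 y}\right)$
$F{\left(1619 \right)} + 1649992 = \left(614 + 1619^{2} + \frac{1}{2} \cdot 1619\right) + 1649992 = \left(614 + 2621161 + \frac{1619}{2}\right) + 1649992 = \frac{5245169}{2} + 1649992 = \frac{8545153}{2}$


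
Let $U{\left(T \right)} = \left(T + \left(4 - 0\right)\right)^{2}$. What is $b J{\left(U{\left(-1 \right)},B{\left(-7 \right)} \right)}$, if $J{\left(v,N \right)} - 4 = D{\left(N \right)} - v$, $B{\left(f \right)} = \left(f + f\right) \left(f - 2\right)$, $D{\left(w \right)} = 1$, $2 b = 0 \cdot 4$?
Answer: $0$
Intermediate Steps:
$U{\left(T \right)} = \left(4 + T\right)^{2}$ ($U{\left(T \right)} = \left(T + \left(4 + 0\right)\right)^{2} = \left(T + 4\right)^{2} = \left(4 + T\right)^{2}$)
$b = 0$ ($b = \frac{0 \cdot 4}{2} = \frac{1}{2} \cdot 0 = 0$)
$B{\left(f \right)} = 2 f \left(-2 + f\right)$
$J{\left(v,N \right)} = 5 - v$ ($J{\left(v,N \right)} = 4 - \left(-1 + v\right) = 5 - v$)
$b J{\left(U{\left(-1 \right)},B{\left(-7 \right)} \right)} = 0 \left(5 - \left(4 - 1\right)^{2}\right) = 0 \left(5 - 3^{2}\right) = 0 \left(5 - 9\right) = 0 \left(-4\right) = 0$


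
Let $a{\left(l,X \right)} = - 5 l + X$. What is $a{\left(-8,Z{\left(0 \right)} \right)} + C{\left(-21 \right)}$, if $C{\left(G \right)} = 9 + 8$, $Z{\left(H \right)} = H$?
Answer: $57$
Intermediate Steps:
$a{\left(l,X \right)} = X - 5 l$
$C{\left(G \right)} = 17$
$a{\left(-8,Z{\left(0 \right)} \right)} + C{\left(-21 \right)} = \left(0 - -40\right) + 17 = \left(0 + 40\right) + 17 = 40 + 17 = 57$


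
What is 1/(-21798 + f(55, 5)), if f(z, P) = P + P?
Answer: -1/21788 ≈ -4.5897e-5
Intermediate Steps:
f(z, P) = 2*P
1/(-21798 + f(55, 5)) = 1/(-21798 + 2*5) = 1/(-21798 + 10) = 1/(-21788) = -1/21788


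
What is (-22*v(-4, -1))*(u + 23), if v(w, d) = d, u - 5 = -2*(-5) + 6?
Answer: 968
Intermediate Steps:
u = 21 (u = 5 + (-2*(-5) + 6) = 5 + (10 + 6) = 5 + 16 = 21)
(-22*v(-4, -1))*(u + 23) = (-22*(-1))*(21 + 23) = 22*44 = 968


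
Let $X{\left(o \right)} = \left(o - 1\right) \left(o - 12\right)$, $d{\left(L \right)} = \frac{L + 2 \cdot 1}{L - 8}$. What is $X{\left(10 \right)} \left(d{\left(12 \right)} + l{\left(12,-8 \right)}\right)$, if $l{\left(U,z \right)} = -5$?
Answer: $27$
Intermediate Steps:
$d{\left(L \right)} = \frac{2 + L}{-8 + L}$ ($d{\left(L \right)} = \frac{L + 2}{-8 + L} = \frac{2 + L}{-8 + L}$)
$X{\left(o \right)} = \left(-1 + o\right) \left(-12 + o\right)$
$X{\left(10 \right)} \left(d{\left(12 \right)} + l{\left(12,-8 \right)}\right) = \left(12 + 10^{2} - 130\right) \left(\frac{2 + 12}{-8 + 12} - 5\right) = \left(12 + 100 - 130\right) \left(\frac{1}{4} \cdot 14 - 5\right) = - 18 \left(\frac{1}{4} \cdot 14 - 5\right) = - 18 \left(\frac{7}{2} - 5\right) = \left(-18\right) \left(- \frac{3}{2}\right) = 27$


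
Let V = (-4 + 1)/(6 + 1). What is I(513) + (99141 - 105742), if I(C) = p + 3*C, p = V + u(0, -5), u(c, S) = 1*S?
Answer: -35472/7 ≈ -5067.4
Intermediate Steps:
V = -3/7 ≈ -0.42857
u(c, S) = S
p = -38/7 (p = -3/7 - 5 = -38/7 ≈ -5.4286)
I(C) = -38/7 + 3*C
I(513) + (99141 - 105742) = (-38/7 + 3*513) + (99141 - 105742) = (-38/7 + 1539) - 6601 = 10735/7 - 6601 = -35472/7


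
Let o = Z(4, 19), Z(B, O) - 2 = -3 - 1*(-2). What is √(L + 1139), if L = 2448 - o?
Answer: √3586 ≈ 59.883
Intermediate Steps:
Z(B, O) = 1 (Z(B, O) = 2 + (-3 - 1*(-2)) = 2 + (-3 + 2) = 2 - 1 = 1)
o = 1
L = 2447 (L = 2448 - 1*1 = 2448 - 1 = 2447)
√(L + 1139) = √(2447 + 1139) = √3586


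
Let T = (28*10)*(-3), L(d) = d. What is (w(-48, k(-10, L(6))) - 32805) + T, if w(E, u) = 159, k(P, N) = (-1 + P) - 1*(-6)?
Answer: -33486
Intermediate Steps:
k(P, N) = 5 + P (k(P, N) = (-1 + P) + 6 = 5 + P)
T = -840 (T = 280*(-3) = -840)
(w(-48, k(-10, L(6))) - 32805) + T = (159 - 32805) - 840 = -32646 - 840 = -33486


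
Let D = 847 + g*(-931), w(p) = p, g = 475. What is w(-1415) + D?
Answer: -442793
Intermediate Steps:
D = -441378 (D = 847 + 475*(-931) = 847 - 442225 = -441378)
w(-1415) + D = -1415 - 441378 = -442793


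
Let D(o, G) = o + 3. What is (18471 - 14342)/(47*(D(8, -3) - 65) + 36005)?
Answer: 4129/33467 ≈ 0.12338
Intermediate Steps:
D(o, G) = 3 + o
(18471 - 14342)/(47*(D(8, -3) - 65) + 36005) = (18471 - 14342)/(47*((3 + 8) - 65) + 36005) = 4129/(47*(11 - 65) + 36005) = 4129/(47*(-54) + 36005) = 4129/(-2538 + 36005) = 4129/33467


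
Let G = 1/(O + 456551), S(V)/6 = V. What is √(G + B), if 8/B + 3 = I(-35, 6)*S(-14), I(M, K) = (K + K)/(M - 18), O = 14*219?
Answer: √76044464553552681/390214833 ≈ 0.70669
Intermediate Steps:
O = 3066
I(M, K) = 2*K/(-18 + M) (I(M, K) = (2*K)/(-18 + M) = 2*K/(-18 + M))
S(V) = 6*V
G = 1/459617 (G = 1/(3066 + 456551) = 1/459617 ≈ 2.1757e-6)
B = 424/849 (B = 8/(-3 + (2*6/(-18 - 35))*(6*(-14))) = 8/(-3 + (2*6/(-53))*(-84)) = 8/(-3 + (2*6*(-1/53))*(-84)) = 8/(-3 - 12/53*(-84)) = 8/(-3 + 1008/53) = 8/(849/53) = 8*(53/849) = 424/849 ≈ 0.49941)
√(G + B) = √(1/459617 + 424/849) = √(194878457/390214833) = √76044464553552681/390214833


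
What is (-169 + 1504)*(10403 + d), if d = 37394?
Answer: 63808995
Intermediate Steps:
(-169 + 1504)*(10403 + d) = (-169 + 1504)*(10403 + 37394) = 1335*47797 = 63808995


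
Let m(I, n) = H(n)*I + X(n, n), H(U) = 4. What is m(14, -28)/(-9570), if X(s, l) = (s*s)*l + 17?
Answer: 663/290 ≈ 2.2862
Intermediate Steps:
X(s, l) = 17 + l*s**2 (X(s, l) = s**2*l + 17 = l*s**2 + 17 = 17 + l*s**2)
m(I, n) = 17 + n**3 + 4*I (m(I, n) = 4*I + (17 + n*n**2) = 4*I + (17 + n**3) = 17 + n**3 + 4*I)
m(14, -28)/(-9570) = (17 + (-28)**3 + 4*14)/(-9570) = (17 - 21952 + 56)*(-1/9570) = -21879*(-1/9570) = 663/290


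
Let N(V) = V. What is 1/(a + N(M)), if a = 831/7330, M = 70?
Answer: 7330/513931 ≈ 0.014263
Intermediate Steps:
a = 831/7330 (a = 831*(1/7330) = 831/7330 ≈ 0.11337)
1/(a + N(M)) = 1/(831/7330 + 70) = 1/(513931/7330) = 7330/513931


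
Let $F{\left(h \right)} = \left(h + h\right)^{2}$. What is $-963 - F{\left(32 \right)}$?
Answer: $-5059$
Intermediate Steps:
$F{\left(h \right)} = 4 h^{2}$ ($F{\left(h \right)} = \left(2 h\right)^{2} = 4 h^{2}$)
$-963 - F{\left(32 \right)} = -963 - 4 \cdot 32^{2} = -963 - 4 \cdot 1024 = -963 - 4096 = -5059$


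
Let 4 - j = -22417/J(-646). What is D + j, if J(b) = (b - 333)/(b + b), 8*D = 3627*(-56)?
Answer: 4110849/979 ≈ 4199.0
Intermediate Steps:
D = -25389 (D = (3627*(-56))/8 = (1/8)*(-203112) = -25389)
J(b) = (-333 + b)/(2*b) (J(b) = (-333 + b)/((2*b)) = (-333 + b)*(1/(2*b)) = (-333 + b)/(2*b))
j = 28966680/979 (j = 4 - (-22417)/((1/2)*(-333 - 646)/(-646)) = 4 - (-22417)/((1/2)*(-1/646)*(-979)) = 4 - (-22417)/979/1292 = 4 - (-22417)*1292/979 = 4 - 1*(-28962764/979) = 4 + 28962764/979 = 28966680/979 ≈ 29588.)
D + j = -25389 + 28966680/979 = 4110849/979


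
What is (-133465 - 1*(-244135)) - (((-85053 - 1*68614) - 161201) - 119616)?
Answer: 545154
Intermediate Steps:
(-133465 - 1*(-244135)) - (((-85053 - 1*68614) - 161201) - 119616) = (-133465 + 244135) - (((-85053 - 68614) - 161201) - 119616) = 110670 - ((-153667 - 161201) - 119616) = 110670 - (-314868 - 119616) = 110670 - 1*(-434484) = 110670 + 434484 = 545154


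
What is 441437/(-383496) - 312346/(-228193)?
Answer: 19050608275/87511102728 ≈ 0.21769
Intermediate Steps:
441437/(-383496) - 312346/(-228193) = 441437*(-1/383496) - 312346*(-1/228193) = -441437/383496 + 312346/228193 = 19050608275/87511102728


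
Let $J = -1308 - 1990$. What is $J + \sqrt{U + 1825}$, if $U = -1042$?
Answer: $-3298 + 3 \sqrt{87} \approx -3270.0$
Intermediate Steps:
$J = -3298$ ($J = -1308 - 1990 = -3298$)
$J + \sqrt{U + 1825} = -3298 + \sqrt{-1042 + 1825} = -3298 + \sqrt{783} = -3298 + 3 \sqrt{87}$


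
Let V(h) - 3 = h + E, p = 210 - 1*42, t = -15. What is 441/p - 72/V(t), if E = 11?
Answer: 597/8 ≈ 74.625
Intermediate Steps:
p = 168 (p = 210 - 42 = 168)
V(h) = 14 + h (V(h) = 3 + (h + 11) = 3 + (11 + h) = 14 + h)
441/p - 72/V(t) = 441/168 - 72/(14 - 15) = 441*(1/168) - 72/(-1) = 21/8 - 72*(-1) = 21/8 + 72 = 597/8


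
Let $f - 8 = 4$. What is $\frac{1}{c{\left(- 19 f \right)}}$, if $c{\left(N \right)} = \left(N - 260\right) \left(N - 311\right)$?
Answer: $\frac{1}{263032} \approx 3.8018 \cdot 10^{-6}$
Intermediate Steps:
$f = 12$ ($f = 8 + 4 = 12$)
$c{\left(N \right)} = \left(-311 + N\right) \left(-260 + N\right)$ ($c{\left(N \right)} = \left(-260 + N\right) \left(-311 + N\right) = \left(-311 + N\right) \left(-260 + N\right)$)
$\frac{1}{c{\left(- 19 f \right)}} = \frac{1}{80860 + \left(\left(-19\right) 12\right)^{2} - 571 \left(\left(-19\right) 12\right)} = \frac{1}{80860 + \left(-228\right)^{2} - -130188} = \frac{1}{80860 + 51984 + 130188} = \frac{1}{263032}$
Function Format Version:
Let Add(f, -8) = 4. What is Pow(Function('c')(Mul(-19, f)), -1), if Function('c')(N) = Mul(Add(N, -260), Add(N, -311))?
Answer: Rational(1, 263032) ≈ 3.8018e-6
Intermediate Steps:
f = 12 (f = Add(8, 4) = 12)
Function('c')(N) = Mul(Add(-311, N), Add(-260, N)) (Function('c')(N) = Mul(Add(-260, N), Add(-311, N)) = Mul(Add(-311, N), Add(-260, N)))
Pow(Function('c')(Mul(-19, f)), -1) = Pow(Add(80860, Pow(Mul(-19, 12), 2), Mul(-571, Mul(-19, 12))), -1) = Pow(Add(80860, Pow(-228, 2), Mul(-571, -228)), -1) = Pow(Add(80860, 51984, 130188), -1) = Pow(263032, -1) = Rational(1, 263032)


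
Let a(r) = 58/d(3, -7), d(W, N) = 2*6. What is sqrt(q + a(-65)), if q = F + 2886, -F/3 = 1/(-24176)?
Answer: sqrt(950417650677)/18132 ≈ 53.766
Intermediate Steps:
F = 3/24176 (F = -3/(-24176) = -3*(-1/24176) = 3/24176 ≈ 0.00012409)
d(W, N) = 12
q = 69771939/24176 (q = 3/24176 + 2886 = 69771939/24176 ≈ 2886.0)
a(r) = 29/6 (a(r) = 58/12 = 58*(1/12) = 29/6)
sqrt(q + a(-65)) = sqrt(69771939/24176 + 29/6) = sqrt(209666369/72528) = sqrt(950417650677)/18132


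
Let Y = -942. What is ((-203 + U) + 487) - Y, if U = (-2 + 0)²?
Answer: 1230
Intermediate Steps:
U = 4 (U = (-2)² = 4)
((-203 + U) + 487) - Y = ((-203 + 4) + 487) - 1*(-942) = (-199 + 487) + 942 = 288 + 942 = 1230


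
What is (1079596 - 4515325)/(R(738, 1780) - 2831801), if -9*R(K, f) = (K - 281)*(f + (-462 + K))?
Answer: 30921561/26425801 ≈ 1.1701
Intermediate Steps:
R(K, f) = -(-281 + K)*(-462 + K + f)/9 (R(K, f) = -(K - 281)*(f + (-462 + K))/9 = -(-281 + K)*(-462 + K + f)/9)
(1079596 - 4515325)/(R(738, 1780) - 2831801) = (1079596 - 4515325)/((-43274/3 - 1/9*738**2 + (281/9)*1780 + (743/9)*738 - 1/9*738*1780) - 2831801) = -3435729/((-43274/3 - 1/9*544644 + 500180/9 + 60926 - 145960) - 2831801) = -3435729/((-43274/3 - 60516 + 500180/9 + 60926 - 145960) - 2831801) = -3435729/(-939592/9 - 2831801) = -3435729/(-26425801/9) = -3435729*(-9/26425801) = 30921561/26425801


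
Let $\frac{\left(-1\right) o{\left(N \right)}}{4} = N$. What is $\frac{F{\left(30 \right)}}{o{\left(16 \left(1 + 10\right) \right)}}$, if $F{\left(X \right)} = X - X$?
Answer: $0$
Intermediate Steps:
$F{\left(X \right)} = 0$
$o{\left(N \right)} = - 4 N$
$\frac{F{\left(30 \right)}}{o{\left(16 \left(1 + 10\right) \right)}} = \frac{0}{\left(-4\right) 16 \left(1 + 10\right)} = \frac{0}{\left(-4\right) 16 \cdot 11} = \frac{0}{\left(-4\right) 176} = \frac{0}{-704} = 0 \left(- \frac{1}{704}\right) = 0$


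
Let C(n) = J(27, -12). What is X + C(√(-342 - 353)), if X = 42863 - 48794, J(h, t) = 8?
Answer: -5923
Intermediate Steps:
C(n) = 8
X = -5931
X + C(√(-342 - 353)) = -5931 + 8 = -5923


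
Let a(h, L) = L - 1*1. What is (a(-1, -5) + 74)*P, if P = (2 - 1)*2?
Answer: 136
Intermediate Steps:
a(h, L) = -1 + L (a(h, L) = L - 1 = -1 + L)
P = 2 (P = 1*2 = 2)
(a(-1, -5) + 74)*P = ((-1 - 5) + 74)*2 = (-6 + 74)*2 = 68*2 = 136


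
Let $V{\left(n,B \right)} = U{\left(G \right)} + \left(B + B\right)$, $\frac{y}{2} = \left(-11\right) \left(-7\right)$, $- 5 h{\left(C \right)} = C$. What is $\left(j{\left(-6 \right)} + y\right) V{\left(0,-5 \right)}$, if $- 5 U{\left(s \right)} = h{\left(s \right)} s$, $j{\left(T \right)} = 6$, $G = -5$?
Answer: $-1440$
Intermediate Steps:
$h{\left(C \right)} = - \frac{C}{5}$
$U{\left(s \right)} = \frac{s^{2}}{25}$ ($U{\left(s \right)} = - \frac{- \frac{s}{5} s}{5} = - \frac{\left(- \frac{1}{5}\right) s^{2}}{5} = \frac{s^{2}}{25}$)
$y = 154$ ($y = 2 \left(\left(-11\right) \left(-7\right)\right) = 2 \cdot 77 = 154$)
$V{\left(n,B \right)} = 1 + 2 B$ ($V{\left(n,B \right)} = \frac{\left(-5\right)^{2}}{25} + \left(B + B\right) = \frac{1}{25} \cdot 25 + 2 B = 1 + 2 B$)
$\left(j{\left(-6 \right)} + y\right) V{\left(0,-5 \right)} = \left(6 + 154\right) \left(1 + 2 \left(-5\right)\right) = 160 \left(1 - 10\right) = 160 \left(-9\right) = -1440$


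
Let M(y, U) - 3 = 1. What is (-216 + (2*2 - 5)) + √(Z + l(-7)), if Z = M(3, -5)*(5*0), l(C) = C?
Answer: -217 + I*√7 ≈ -217.0 + 2.6458*I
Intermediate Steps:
M(y, U) = 4 (M(y, U) = 3 + 1 = 4)
Z = 0 (Z = 4*(5*0) = 4*0 = 0)
(-216 + (2*2 - 5)) + √(Z + l(-7)) = (-216 + (2*2 - 5)) + √(0 - 7) = (-216 + (4 - 5)) + √(-7) = (-216 - 1) + I*√7 = -217 + I*√7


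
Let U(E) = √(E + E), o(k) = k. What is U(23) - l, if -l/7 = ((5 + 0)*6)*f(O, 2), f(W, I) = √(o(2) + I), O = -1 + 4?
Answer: 420 + √46 ≈ 426.78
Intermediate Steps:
O = 3
f(W, I) = √(2 + I)
l = -420 (l = -7*(5 + 0)*6*√(2 + 2) = -7*5*6*√4 = -210*2 = -7*60 = -420)
U(E) = √2*√E (U(E) = √(2*E) = √2*√E)
U(23) - l = √2*√23 - 1*(-420) = √46 + 420 = 420 + √46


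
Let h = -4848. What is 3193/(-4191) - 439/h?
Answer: -1515535/2257552 ≈ -0.67132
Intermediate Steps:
3193/(-4191) - 439/h = 3193/(-4191) - 439/(-4848) = 3193*(-1/4191) - 439*(-1/4848) = -3193/4191 + 439/4848 = -1515535/2257552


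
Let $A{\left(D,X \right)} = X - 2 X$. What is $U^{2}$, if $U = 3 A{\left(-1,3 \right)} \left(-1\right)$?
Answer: $81$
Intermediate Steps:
$A{\left(D,X \right)} = - X$
$U = 9$ ($U = 3 \left(\left(-1\right) 3\right) \left(-1\right) = 3 \left(-3\right) \left(-1\right) = \left(-9\right) \left(-1\right) = 9$)
$U^{2} = 9^{2} = 81$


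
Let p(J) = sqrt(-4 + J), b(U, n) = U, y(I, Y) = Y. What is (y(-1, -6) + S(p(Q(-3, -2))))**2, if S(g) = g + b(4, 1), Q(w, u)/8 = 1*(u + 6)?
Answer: 32 - 8*sqrt(7) ≈ 10.834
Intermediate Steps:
Q(w, u) = 48 + 8*u (Q(w, u) = 8*(1*(u + 6)) = 8*(1*(6 + u)) = 8*(6 + u) = 48 + 8*u)
S(g) = 4 + g (S(g) = g + 4 = 4 + g)
(y(-1, -6) + S(p(Q(-3, -2))))**2 = (-6 + (4 + sqrt(-4 + (48 + 8*(-2)))))**2 = (-6 + (4 + sqrt(-4 + (48 - 16))))**2 = (-6 + (4 + sqrt(-4 + 32)))**2 = (-6 + (4 + sqrt(28)))**2 = (-6 + (4 + 2*sqrt(7)))**2 = (-2 + 2*sqrt(7))**2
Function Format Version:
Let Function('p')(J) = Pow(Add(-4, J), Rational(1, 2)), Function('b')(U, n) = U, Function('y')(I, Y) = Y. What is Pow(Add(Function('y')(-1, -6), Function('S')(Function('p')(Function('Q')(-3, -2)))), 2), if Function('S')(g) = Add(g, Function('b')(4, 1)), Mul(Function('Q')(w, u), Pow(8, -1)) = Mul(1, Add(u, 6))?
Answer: Add(32, Mul(-8, Pow(7, Rational(1, 2)))) ≈ 10.834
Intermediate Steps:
Function('Q')(w, u) = Add(48, Mul(8, u)) (Function('Q')(w, u) = Mul(8, Mul(1, Add(u, 6))) = Mul(8, Mul(1, Add(6, u))) = Mul(8, Add(6, u)) = Add(48, Mul(8, u)))
Function('S')(g) = Add(4, g) (Function('S')(g) = Add(g, 4) = Add(4, g))
Pow(Add(Function('y')(-1, -6), Function('S')(Function('p')(Function('Q')(-3, -2)))), 2) = Pow(Add(-6, Add(4, Pow(Add(-4, Add(48, Mul(8, -2))), Rational(1, 2)))), 2) = Pow(Add(-6, Add(4, Pow(Add(-4, Add(48, -16)), Rational(1, 2)))), 2) = Pow(Add(-6, Add(4, Pow(Add(-4, 32), Rational(1, 2)))), 2) = Pow(Add(-6, Add(4, Pow(28, Rational(1, 2)))), 2) = Pow(Add(-6, Add(4, Mul(2, Pow(7, Rational(1, 2))))), 2) = Pow(Add(-2, Mul(2, Pow(7, Rational(1, 2)))), 2)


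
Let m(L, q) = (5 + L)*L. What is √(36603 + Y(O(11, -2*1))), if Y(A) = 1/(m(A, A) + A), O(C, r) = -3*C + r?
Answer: √37709326690/1015 ≈ 191.32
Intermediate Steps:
m(L, q) = L*(5 + L)
O(C, r) = r - 3*C
Y(A) = 1/(A + A*(5 + A)) (Y(A) = 1/(A*(5 + A) + A) = 1/(A + A*(5 + A)))
√(36603 + Y(O(11, -2*1))) = √(36603 + 1/((-2*1 - 3*11)*(6 + (-2*1 - 3*11)))) = √(36603 + 1/((-2 - 33)*(6 + (-2 - 33)))) = √(36603 + 1/((-35)*(6 - 35))) = √(36603 - 1/35/(-29)) = √(36603 - 1/35*(-1/29)) = √(36603 + 1/1015) = √(37152046/1015) = √37709326690/1015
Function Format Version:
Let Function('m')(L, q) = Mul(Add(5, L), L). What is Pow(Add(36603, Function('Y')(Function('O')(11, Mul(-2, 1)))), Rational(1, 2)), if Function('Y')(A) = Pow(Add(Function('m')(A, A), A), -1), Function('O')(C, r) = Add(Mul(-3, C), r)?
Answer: Mul(Rational(1, 1015), Pow(37709326690, Rational(1, 2))) ≈ 191.32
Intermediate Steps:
Function('m')(L, q) = Mul(L, Add(5, L))
Function('O')(C, r) = Add(r, Mul(-3, C))
Function('Y')(A) = Pow(Add(A, Mul(A, Add(5, A))), -1) (Function('Y')(A) = Pow(Add(Mul(A, Add(5, A)), A), -1) = Pow(Add(A, Mul(A, Add(5, A))), -1))
Pow(Add(36603, Function('Y')(Function('O')(11, Mul(-2, 1)))), Rational(1, 2)) = Pow(Add(36603, Mul(Pow(Add(Mul(-2, 1), Mul(-3, 11)), -1), Pow(Add(6, Add(Mul(-2, 1), Mul(-3, 11))), -1))), Rational(1, 2)) = Pow(Add(36603, Mul(Pow(Add(-2, -33), -1), Pow(Add(6, Add(-2, -33)), -1))), Rational(1, 2)) = Pow(Add(36603, Mul(Pow(-35, -1), Pow(Add(6, -35), -1))), Rational(1, 2)) = Pow(Add(36603, Mul(Rational(-1, 35), Pow(-29, -1))), Rational(1, 2)) = Pow(Add(36603, Mul(Rational(-1, 35), Rational(-1, 29))), Rational(1, 2)) = Pow(Add(36603, Rational(1, 1015)), Rational(1, 2)) = Pow(Rational(37152046, 1015), Rational(1, 2)) = Mul(Rational(1, 1015), Pow(37709326690, Rational(1, 2)))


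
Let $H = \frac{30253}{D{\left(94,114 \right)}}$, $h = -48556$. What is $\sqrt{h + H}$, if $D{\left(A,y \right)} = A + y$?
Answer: $\frac{i \sqrt{130902135}}{52} \approx 220.02 i$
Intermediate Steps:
$H = \frac{30253}{208}$ ($H = \frac{30253}{94 + 114} = \frac{30253}{208} \approx 145.45$)
$\sqrt{h + H} = \sqrt{-48556 + \frac{30253}{208}} = \sqrt{- \frac{10069395}{208}} = \frac{i \sqrt{130902135}}{52}$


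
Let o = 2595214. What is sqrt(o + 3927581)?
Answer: 3*sqrt(724755) ≈ 2554.0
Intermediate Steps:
sqrt(o + 3927581) = sqrt(2595214 + 3927581) = sqrt(6522795) = 3*sqrt(724755)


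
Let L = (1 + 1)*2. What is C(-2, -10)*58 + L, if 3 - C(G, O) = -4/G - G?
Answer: -54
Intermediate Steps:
C(G, O) = 3 + G + 4/G (C(G, O) = 3 - (-4/G - G) = 3 - (-G - 4/G) = 3 + (G + 4/G) = 3 + G + 4/G)
L = 4 (L = 2*2 = 4)
C(-2, -10)*58 + L = (3 - 2 + 4/(-2))*58 + 4 = (3 - 2 + 4*(-½))*58 + 4 = (3 - 2 - 2)*58 + 4 = -1*58 + 4 = -58 + 4 = -54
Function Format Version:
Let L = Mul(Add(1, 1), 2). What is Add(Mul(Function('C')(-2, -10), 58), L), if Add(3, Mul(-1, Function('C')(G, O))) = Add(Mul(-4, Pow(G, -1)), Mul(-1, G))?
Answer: -54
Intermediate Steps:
Function('C')(G, O) = Add(3, G, Mul(4, Pow(G, -1))) (Function('C')(G, O) = Add(3, Mul(-1, Add(Mul(-4, Pow(G, -1)), Mul(-1, G)))) = Add(3, Mul(-1, Add(Mul(-1, G), Mul(-4, Pow(G, -1))))) = Add(3, Add(G, Mul(4, Pow(G, -1)))) = Add(3, G, Mul(4, Pow(G, -1))))
L = 4 (L = Mul(2, 2) = 4)
Add(Mul(Function('C')(-2, -10), 58), L) = Add(Mul(Add(3, -2, Mul(4, Pow(-2, -1))), 58), 4) = Add(Mul(Add(3, -2, Mul(4, Rational(-1, 2))), 58), 4) = Add(Mul(Add(3, -2, -2), 58), 4) = Add(Mul(-1, 58), 4) = Add(-58, 4) = -54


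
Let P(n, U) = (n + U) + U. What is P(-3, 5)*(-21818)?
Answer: -152726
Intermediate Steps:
P(n, U) = n + 2*U (P(n, U) = (U + n) + U = n + 2*U)
P(-3, 5)*(-21818) = (-3 + 2*5)*(-21818) = (-3 + 10)*(-21818) = 7*(-21818) = -152726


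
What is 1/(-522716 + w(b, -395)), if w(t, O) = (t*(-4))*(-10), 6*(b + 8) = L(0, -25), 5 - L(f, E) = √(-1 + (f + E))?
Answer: -98063/51287210718 + 5*I*√26/205148842872 ≈ -1.912e-6 + 1.2428e-10*I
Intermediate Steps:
L(f, E) = 5 - √(-1 + E + f) (L(f, E) = 5 - √(-1 + (f + E)) = 5 - √(-1 + (E + f)) = 5 - √(-1 + E + f))
b = -43/6 - I*√26/6 (b = -8 + (5 - √(-1 - 25 + 0))/6 = -8 + (5 - √(-26))/6 = -8 + (5 - I*√26)/6 = -8 + (⅚ - I*√26/6) = -43/6 - I*√26/6 ≈ -7.1667 - 0.84984*I)
w(t, O) = 40*t (w(t, O) = -4*t*(-10) = 40*t)
1/(-522716 + w(b, -395)) = 1/(-522716 + 40*(-43/6 - I*√26/6)) = 1/(-522716 + (-860/3 - 20*I*√26/3)) = 1/(-1569008/3 - 20*I*√26/3)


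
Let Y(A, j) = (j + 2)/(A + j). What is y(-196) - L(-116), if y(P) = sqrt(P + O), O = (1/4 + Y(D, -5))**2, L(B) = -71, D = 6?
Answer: 71 + 3*I*sqrt(335)/4 ≈ 71.0 + 13.727*I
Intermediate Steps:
Y(A, j) = (2 + j)/(A + j)
O = 121/16 (O = (1/4 + (2 - 5)/(6 - 5))**2 = (1/4 - 3/1)**2 = (1/4 + 1*(-3))**2 = (1/4 - 3)**2 = (-11/4)**2 = 121/16 ≈ 7.5625)
y(P) = sqrt(121/16 + P) (y(P) = sqrt(P + 121/16) = sqrt(121/16 + P))
y(-196) - L(-116) = sqrt(121 + 16*(-196))/4 - 1*(-71) = sqrt(121 - 3136)/4 + 71 = sqrt(-3015)/4 + 71 = (3*I*sqrt(335))/4 + 71 = 3*I*sqrt(335)/4 + 71 = 71 + 3*I*sqrt(335)/4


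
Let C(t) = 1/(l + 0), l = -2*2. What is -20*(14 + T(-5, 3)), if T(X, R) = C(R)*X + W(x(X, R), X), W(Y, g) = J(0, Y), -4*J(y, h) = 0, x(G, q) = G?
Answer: -305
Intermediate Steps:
l = -4
J(y, h) = 0 (J(y, h) = -1/4*0 = 0)
C(t) = -1/4 (C(t) = 1/(-4 + 0) = 1/(-4) = -1/4)
W(Y, g) = 0
T(X, R) = -X/4 (T(X, R) = -X/4 + 0 = -X/4)
-20*(14 + T(-5, 3)) = -20*(14 - 1/4*(-5)) = -20*(14 + 5/4) = -20*61/4 = -305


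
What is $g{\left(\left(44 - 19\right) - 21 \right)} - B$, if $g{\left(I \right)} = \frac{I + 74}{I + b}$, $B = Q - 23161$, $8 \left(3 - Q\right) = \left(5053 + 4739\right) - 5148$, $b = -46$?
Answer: $\frac{332313}{14} \approx 23737.0$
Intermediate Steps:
$Q = - \frac{1155}{2}$ ($Q = 3 - \frac{\left(5053 + 4739\right) - 5148}{8} = 3 - \frac{9792 - 5148}{8} = 3 - \frac{1161}{2} = - \frac{1155}{2} \approx -577.5$)
$B = - \frac{47477}{2}$ ($B = - \frac{1155}{2} - 23161 = - \frac{47477}{2} \approx -23739.0$)
$g{\left(I \right)} = \frac{74 + I}{-46 + I}$ ($g{\left(I \right)} = \frac{I + 74}{I - 46} = \frac{74 + I}{-46 + I}$)
$g{\left(\left(44 - 19\right) - 21 \right)} - B = \frac{74 + \left(\left(44 - 19\right) - 21\right)}{-46 + \left(\left(44 - 19\right) - 21\right)} - - \frac{47477}{2} = \frac{74 + \left(25 - 21\right)}{-46 + \left(25 - 21\right)} + \frac{47477}{2} = \frac{74 + 4}{-46 + 4} + \frac{47477}{2} = \frac{1}{-42} \cdot 78 + \frac{47477}{2} = \left(- \frac{1}{42}\right) 78 + \frac{47477}{2} = - \frac{13}{7} + \frac{47477}{2} = \frac{332313}{14}$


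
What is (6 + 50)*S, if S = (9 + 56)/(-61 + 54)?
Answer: -520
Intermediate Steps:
S = -65/7 (S = 65/(-7) = 65*(-1/7) = -65/7 ≈ -9.2857)
(6 + 50)*S = (6 + 50)*(-65/7) = 56*(-65/7) = -520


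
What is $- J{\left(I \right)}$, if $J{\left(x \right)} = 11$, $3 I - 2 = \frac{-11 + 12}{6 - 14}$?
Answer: $-11$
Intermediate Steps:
$I = \frac{5}{8}$ ($I = \frac{2}{3} + \frac{\left(-11 + 12\right) \frac{1}{6 - 14}}{3} = \frac{2}{3} + \frac{1 \frac{1}{-8}}{3} = \frac{2}{3} + \frac{1 \left(- \frac{1}{8}\right)}{3} = \frac{2}{3} + \frac{1}{3} \left(- \frac{1}{8}\right) = \frac{2}{3} - \frac{1}{24} = \frac{5}{8} \approx 0.625$)
$- J{\left(I \right)} = \left(-1\right) 11 = -11$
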